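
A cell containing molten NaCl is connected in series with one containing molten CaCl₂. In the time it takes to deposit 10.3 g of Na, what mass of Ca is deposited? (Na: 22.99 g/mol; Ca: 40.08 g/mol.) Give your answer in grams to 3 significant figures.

8.98 g

n(Na) = 10.3 / 22.99 = 0.4480 mol
Na⁺ + e⁻ → Na, so n(e⁻) = 0.4480 mol
The cells are in series, so the same charge (and hence the same n(e⁻) = 0.4480 mol) passes through both.
Ca²⁺ + 2e⁻ → Ca, so n(Ca) = 0.4480 / 2 = 0.2240 mol
m(Ca) = 0.2240 × 40.08 = 8.98 g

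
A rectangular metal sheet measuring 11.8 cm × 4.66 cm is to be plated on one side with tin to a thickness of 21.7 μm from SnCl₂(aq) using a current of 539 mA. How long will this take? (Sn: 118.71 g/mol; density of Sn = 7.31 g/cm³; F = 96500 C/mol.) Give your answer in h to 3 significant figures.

Plated area = 11.8 × 4.66 = 54.99 cm²
Volume = 54.99 × 21.7×10⁻⁴ cm = 0.1193 cm³
m(Sn) = 0.1193 × 7.31 = 0.8721 g
n(Sn) = 0.8721 / 118.71 = 0.007346 mol; n(e⁻) = 2 × 0.007346 = 0.01469 mol
Q = 0.01469 × 96500 = 1418 C
t = 1418 / 0.539 = 2631 s = 0.731 h

0.731 h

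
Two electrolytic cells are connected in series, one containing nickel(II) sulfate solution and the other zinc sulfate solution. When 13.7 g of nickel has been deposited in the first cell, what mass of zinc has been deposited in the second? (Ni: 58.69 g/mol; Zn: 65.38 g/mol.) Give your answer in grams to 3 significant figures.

n(Ni) = 13.7 / 58.69 = 0.2334 mol
Ni²⁺ + 2e⁻ → Ni, so n(e⁻) = 2 × 0.2334 = 0.4668 mol
In series, the same 0.4668 mol of electrons flows through the second cell.
Zn²⁺ + 2e⁻ → Zn, so n(Zn) = 0.4668 / 2 = 0.2334 mol
m(Zn) = 0.2334 × 65.38 = 15.3 g

15.3 g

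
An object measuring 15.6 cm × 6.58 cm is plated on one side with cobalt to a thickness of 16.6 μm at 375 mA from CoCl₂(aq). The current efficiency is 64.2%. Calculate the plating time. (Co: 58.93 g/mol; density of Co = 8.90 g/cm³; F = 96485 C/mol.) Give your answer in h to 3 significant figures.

Plated area = 15.6 × 6.58 = 102.6 cm²
Volume = 102.6 × 16.6×10⁻⁴ cm = 0.1703 cm³
m(Co) = 0.1703 × 8.90 = 1.516 g
n(Co) = 1.516 / 58.93 = 0.02573 mol; n(e⁻) = 2 × 0.02573 = 0.05146 mol
Q = 0.05146 × 96485 / 0.642 = 7734 C
t = 7734 / 0.375 = 20620 s = 5.73 h

5.73 h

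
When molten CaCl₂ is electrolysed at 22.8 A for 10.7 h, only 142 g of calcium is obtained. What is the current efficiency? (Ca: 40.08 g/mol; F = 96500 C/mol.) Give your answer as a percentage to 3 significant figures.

77.9%

Q = 22.8 × 38520 = 8.783×10^5 C
n(e⁻) = 8.783×10^5 / 96500 = 9.102 mol
Ca²⁺ + 2e⁻ → Ca, so theoretical n(Ca) = 4.551 mol → 182.4 g
Efficiency = 142 / 182.4 = 0.7785 = 77.9%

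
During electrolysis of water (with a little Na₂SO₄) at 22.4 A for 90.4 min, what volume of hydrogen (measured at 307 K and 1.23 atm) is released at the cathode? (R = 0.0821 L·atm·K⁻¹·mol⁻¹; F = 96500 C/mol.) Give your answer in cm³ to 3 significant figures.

12900 cm³

Q = 22.4 A × 5424 s = 1.215×10^5 C
Moles of electrons = 1.215×10^5 / 96500 = 1.259 mol
2H⁺ + 2e⁻ → H₂, so n(H₂) = 1.259 / 2 = 0.6295 mol
V = nRT/P = 0.6295 × 0.0821 × 307 / 1.23 = 12.90 L
= 12900 cm³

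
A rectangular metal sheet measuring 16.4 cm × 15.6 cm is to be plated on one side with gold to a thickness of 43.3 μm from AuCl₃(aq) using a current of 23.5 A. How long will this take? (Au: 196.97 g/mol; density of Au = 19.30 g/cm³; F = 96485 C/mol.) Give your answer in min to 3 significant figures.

Plated area = 16.4 × 15.6 = 255.8 cm²
Volume = 255.8 × 43.3×10⁻⁴ cm = 1.108 cm³
m(Au) = 1.108 × 19.30 = 21.38 g
n(Au) = 21.38 / 196.97 = 0.1085 mol; n(e⁻) = 3 × 0.1085 = 0.3255 mol
Q = 0.3255 × 96485 = 31410 C
t = 31410 / 23.5 = 1337 s = 22.3 min

22.3 min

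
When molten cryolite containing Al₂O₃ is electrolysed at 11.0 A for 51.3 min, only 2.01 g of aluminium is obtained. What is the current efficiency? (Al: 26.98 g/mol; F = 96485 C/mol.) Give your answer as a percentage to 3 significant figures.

Q = 11.0 × 3078 = 33860 C
n(e⁻) = 33860 / 96485 = 0.3509 mol
Al³⁺ + 3e⁻ → Al, so theoretical n(Al) = 0.1170 mol → 3.157 g
Efficiency = 2.01 / 3.157 = 0.6367 = 63.7%

63.7%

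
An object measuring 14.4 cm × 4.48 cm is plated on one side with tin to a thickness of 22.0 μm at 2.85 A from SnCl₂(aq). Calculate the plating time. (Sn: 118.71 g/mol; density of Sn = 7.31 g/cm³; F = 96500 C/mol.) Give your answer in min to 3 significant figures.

9.86 min

Plated area = 14.4 × 4.48 = 64.51 cm²
Volume = 64.51 × 22.0×10⁻⁴ cm = 0.1419 cm³
m(Sn) = 0.1419 × 7.31 = 1.037 g
n(Sn) = 1.037 / 118.71 = 0.008736 mol; n(e⁻) = 2 × 0.008736 = 0.01747 mol
Q = 0.01747 × 96500 = 1686 C
t = 1686 / 2.85 = 591.6 s = 9.86 min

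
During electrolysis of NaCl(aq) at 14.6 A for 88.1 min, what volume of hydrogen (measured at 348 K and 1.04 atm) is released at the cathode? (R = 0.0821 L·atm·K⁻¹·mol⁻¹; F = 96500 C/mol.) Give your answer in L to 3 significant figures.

11.0 L

Q = 14.6 A × 5286 s = 77180 C
n(e⁻) = 77180 / 96500 = 0.7998 mol
2H⁺ + 2e⁻ → H₂, so n(H₂) = 0.7998 / 2 = 0.3999 mol
V = nRT/P = 0.3999 × 0.0821 × 348 / 1.04 = 10.99 L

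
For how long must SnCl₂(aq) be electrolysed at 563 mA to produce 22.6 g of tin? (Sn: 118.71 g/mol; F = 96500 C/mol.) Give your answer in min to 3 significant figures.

1090 min

n(Sn) = 22.6 / 118.71 = 0.1904 mol
Sn²⁺ + 2e⁻ → Sn, so n(e⁻) = 2 × 0.1904 = 0.3808 mol
Q = 0.3808 × 96500 = 36750 C
t = Q / I = 36750 / 0.563 = 65280 s = 1090 min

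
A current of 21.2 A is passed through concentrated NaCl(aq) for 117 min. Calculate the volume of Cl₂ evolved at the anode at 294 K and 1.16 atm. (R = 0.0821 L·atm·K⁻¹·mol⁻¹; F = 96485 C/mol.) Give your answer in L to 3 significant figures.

Q = It = 21.2 × 7020 = 1.488×10^5 C
n(e⁻) = Q/F = 1.488×10^5/96485 = 1.542 mol
2Cl⁻ → Cl₂ + 2e⁻, so n(Cl₂) = 1.542 / 2 = 0.7710 mol
V = nRT/P = 0.7710 × 0.0821 × 294 / 1.16 = 16.04 L

16.0 L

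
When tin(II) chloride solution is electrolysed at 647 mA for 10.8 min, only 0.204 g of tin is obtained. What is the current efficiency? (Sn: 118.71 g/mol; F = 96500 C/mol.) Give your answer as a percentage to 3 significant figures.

Q = 0.647 × 648 = 419.3 C
n(e⁻) = 419.3 / 96500 = 0.004345 mol
Sn²⁺ + 2e⁻ → Sn, so theoretical n(Sn) = 0.002173 mol → 0.2580 g
Efficiency = 0.204 / 0.2580 = 0.7907 = 79.1%

79.1%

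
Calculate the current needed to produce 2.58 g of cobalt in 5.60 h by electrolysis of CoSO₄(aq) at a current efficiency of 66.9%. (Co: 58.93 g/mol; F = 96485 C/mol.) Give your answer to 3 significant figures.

n(Co) = 2.58 / 58.93 = 0.04378 mol
Co²⁺ + 2e⁻ → Co, so n(e⁻) = 2 × 0.04378 = 0.08756 mol
Q = 0.08756 × 96485 / 0.669 = 12630 C
I = Q / t = 12630 / 20160 s = 0.626 A

0.626 A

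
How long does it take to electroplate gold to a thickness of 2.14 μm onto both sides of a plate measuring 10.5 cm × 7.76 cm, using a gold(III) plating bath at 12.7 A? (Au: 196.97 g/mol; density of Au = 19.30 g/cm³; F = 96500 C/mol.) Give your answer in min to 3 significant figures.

1.30 min

Plated area = 2 × 10.5 × 7.76 = 163.0 cm²
Volume = 163.0 × 2.14×10⁻⁴ cm = 0.03488 cm³
m(Au) = 0.03488 × 19.30 = 0.6732 g
n(Au) = 0.6732 / 196.97 = 0.003418 mol; n(e⁻) = 3 × 0.003418 = 0.01025 mol
Q = 0.01025 × 96500 = 989.1 C
t = 989.1 / 12.7 = 77.88 s = 1.30 min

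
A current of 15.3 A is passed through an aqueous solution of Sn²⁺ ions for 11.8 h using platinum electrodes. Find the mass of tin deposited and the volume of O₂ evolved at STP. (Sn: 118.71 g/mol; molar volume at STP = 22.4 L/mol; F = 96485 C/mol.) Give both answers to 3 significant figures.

400 g Sn; 37.7 L O₂

Q = 15.3 × 42480 = 6.499×10^5 C; n(e⁻) = 6.499×10^5 / 96485 = 6.736 mol
Cathode: Sn²⁺ + 2e⁻ → Sn → n(Sn) = 6.736/2 = 3.368 mol → 400 g
Anode: 2H₂O → O₂ + 4H⁺ + 4e⁻ → n(O₂) = 6.736/4 = 1.684 mol → 37.7 L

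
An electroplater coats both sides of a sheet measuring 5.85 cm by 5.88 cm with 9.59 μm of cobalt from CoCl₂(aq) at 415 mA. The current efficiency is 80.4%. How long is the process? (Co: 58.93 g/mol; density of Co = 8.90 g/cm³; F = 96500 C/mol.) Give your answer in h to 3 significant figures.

Plated area = 2 × 5.85 × 5.88 = 68.80 cm²
Volume = 68.80 × 9.59×10⁻⁴ cm = 0.06598 cm³
m(Co) = 0.06598 × 8.90 = 0.5872 g
n(Co) = 0.5872 / 58.93 = 0.009964 mol; n(e⁻) = 2 × 0.009964 = 0.01993 mol
Q = 0.01993 × 96500 / 0.804 = 2392 C
t = 2392 / 0.415 = 5764 s = 1.60 h

1.60 h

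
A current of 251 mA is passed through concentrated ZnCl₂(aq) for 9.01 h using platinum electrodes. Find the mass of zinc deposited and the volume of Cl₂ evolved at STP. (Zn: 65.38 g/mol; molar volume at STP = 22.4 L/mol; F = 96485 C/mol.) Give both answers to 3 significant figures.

Q = 0.251 × 32436 = 8141 C; n(e⁻) = 8141 / 96485 = 0.08438 mol
Cathode: Zn²⁺ + 2e⁻ → Zn → n(Zn) = 0.08438/2 = 0.04219 mol → 2.76 g
Anode: 2Cl⁻ → Cl₂ + 2e⁻ → n(Cl₂) = 0.08438/2 = 0.04219 mol → 0.945 L

2.76 g Zn; 0.945 L Cl₂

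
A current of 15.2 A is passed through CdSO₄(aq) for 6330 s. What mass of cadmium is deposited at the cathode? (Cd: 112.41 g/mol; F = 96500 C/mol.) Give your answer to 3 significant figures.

Charge passed = 15.2 × 6330 = 96220 C
n(e⁻) = 96220 / 96500 = 0.9971 mol
Cd²⁺ + 2e⁻ → Cd, so n(Cd) = 0.9971 / 2 = 0.4986 mol
m = 0.4986 × 112.41 = 56.0 g

56.0 g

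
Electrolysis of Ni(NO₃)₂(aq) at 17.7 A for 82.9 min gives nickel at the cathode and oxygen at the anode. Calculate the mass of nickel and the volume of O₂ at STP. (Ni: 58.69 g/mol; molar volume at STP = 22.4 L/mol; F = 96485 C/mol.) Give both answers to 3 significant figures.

Q = 17.7 × 4974 = 88040 C; n(e⁻) = 88040 / 96485 = 0.9125 mol
Cathode: Ni²⁺ + 2e⁻ → Ni → n(Ni) = 0.9125/2 = 0.4563 mol → 26.8 g
Anode: 2H₂O → O₂ + 4H⁺ + 4e⁻ → n(O₂) = 0.9125/4 = 0.2281 mol → 5.11 L

26.8 g Ni; 5.11 L O₂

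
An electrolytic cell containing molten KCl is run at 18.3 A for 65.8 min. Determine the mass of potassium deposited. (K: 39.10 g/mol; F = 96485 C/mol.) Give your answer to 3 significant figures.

29.3 g

Charge passed = 18.3 × 3948 = 72250 C
Moles of electrons = 72250 / 96485 = 0.7488 mol
K⁺ + e⁻ → K, so n(K) = 0.7488 mol
m = 0.7488 × 39.10 = 29.3 g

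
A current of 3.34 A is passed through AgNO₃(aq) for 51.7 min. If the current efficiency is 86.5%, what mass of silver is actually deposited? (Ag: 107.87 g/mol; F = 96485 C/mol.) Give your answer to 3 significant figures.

Q = 3.34 × 3102 = 10360 C
n(e⁻) = 10360 / 96485 = 0.1074 mol
Ag⁺ + e⁻ → Ag, so theoretical m(Ag) = 0.1074 × 107.87 = 11.59 g
Actual mass = 86.5% × 11.59 = 10.0 g

10.0 g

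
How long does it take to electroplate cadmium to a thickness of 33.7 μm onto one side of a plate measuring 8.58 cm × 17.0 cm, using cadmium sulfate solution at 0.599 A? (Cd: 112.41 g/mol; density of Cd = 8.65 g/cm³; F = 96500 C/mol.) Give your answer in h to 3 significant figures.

Plated area = 8.58 × 17.0 = 145.9 cm²
Volume = 145.9 × 33.7×10⁻⁴ cm = 0.4917 cm³
m(Cd) = 0.4917 × 8.65 = 4.253 g
n(Cd) = 4.253 / 112.41 = 0.03783 mol; n(e⁻) = 2 × 0.03783 = 0.07566 mol
Q = 0.07566 × 96500 = 7301 C
t = 7301 / 0.599 = 12190 s = 3.39 h

3.39 h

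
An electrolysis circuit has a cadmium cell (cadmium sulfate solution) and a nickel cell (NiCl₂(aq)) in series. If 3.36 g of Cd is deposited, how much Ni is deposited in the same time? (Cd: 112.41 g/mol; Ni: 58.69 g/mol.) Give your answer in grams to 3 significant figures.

n(Cd) = 3.36 / 112.41 = 0.02989 mol
Cd²⁺ + 2e⁻ → Cd, so n(e⁻) = 2 × 0.02989 = 0.05978 mol
In series, the same 0.05978 mol of electrons flows through the second cell.
Ni²⁺ + 2e⁻ → Ni, so n(Ni) = 0.05978 / 2 = 0.02989 mol
m(Ni) = 0.02989 × 58.69 = 1.75 g

1.75 g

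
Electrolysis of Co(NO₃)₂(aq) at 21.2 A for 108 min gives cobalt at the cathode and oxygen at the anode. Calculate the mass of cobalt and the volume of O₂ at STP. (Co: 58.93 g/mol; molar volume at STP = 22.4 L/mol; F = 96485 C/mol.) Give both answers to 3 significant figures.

Q = 21.2 × 6480 = 1.374×10^5 C; n(e⁻) = 1.374×10^5 / 96485 = 1.424 mol
Cathode: Co²⁺ + 2e⁻ → Co → n(Co) = 1.424/2 = 0.7120 mol → 42.0 g
Anode: 2H₂O → O₂ + 4H⁺ + 4e⁻ → n(O₂) = 1.424/4 = 0.3560 mol → 7.97 L

42.0 g Co; 7.97 L O₂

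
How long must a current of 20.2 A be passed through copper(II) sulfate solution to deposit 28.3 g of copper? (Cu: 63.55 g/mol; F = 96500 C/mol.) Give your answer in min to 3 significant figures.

n(Cu) = 28.3 / 63.55 = 0.4453 mol
Cu²⁺ + 2e⁻ → Cu, so n(e⁻) = 2 × 0.4453 = 0.8906 mol
Q = 0.8906 × 96500 = 85940 C
t = Q / I = 85940 / 20.2 = 4254 s = 70.9 min

70.9 min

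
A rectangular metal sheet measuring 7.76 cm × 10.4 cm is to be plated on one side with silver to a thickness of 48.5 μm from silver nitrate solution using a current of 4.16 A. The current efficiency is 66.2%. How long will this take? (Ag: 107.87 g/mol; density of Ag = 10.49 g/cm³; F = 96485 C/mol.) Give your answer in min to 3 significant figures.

Plated area = 7.76 × 10.4 = 80.70 cm²
Volume = 80.70 × 48.5×10⁻⁴ cm = 0.3914 cm³
m(Ag) = 0.3914 × 10.49 = 4.106 g
n(Ag) = 4.106 / 107.87 = 0.03806 mol; n(e⁻) = 0.03806 mol
Q = 0.03806 × 96485 / 0.662 = 5547 C
t = 5547 / 4.16 = 1333 s = 22.2 min

22.2 min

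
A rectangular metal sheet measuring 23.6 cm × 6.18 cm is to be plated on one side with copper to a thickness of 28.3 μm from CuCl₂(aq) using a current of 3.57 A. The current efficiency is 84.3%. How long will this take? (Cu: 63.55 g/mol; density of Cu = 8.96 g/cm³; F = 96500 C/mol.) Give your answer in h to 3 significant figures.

Plated area = 23.6 × 6.18 = 145.8 cm²
Volume = 145.8 × 28.3×10⁻⁴ cm = 0.4126 cm³
m(Cu) = 0.4126 × 8.96 = 3.697 g
n(Cu) = 3.697 / 63.55 = 0.05817 mol; n(e⁻) = 2 × 0.05817 = 0.1163 mol
Q = 0.1163 × 96500 / 0.843 = 13310 C
t = 13310 / 3.57 = 3728 s = 1.04 h

1.04 h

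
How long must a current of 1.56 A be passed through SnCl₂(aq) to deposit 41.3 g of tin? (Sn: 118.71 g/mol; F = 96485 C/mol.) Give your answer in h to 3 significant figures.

n(Sn) = 41.3 / 118.71 = 0.3479 mol
Sn²⁺ + 2e⁻ → Sn, so n(e⁻) = 2 × 0.3479 = 0.6958 mol
Q = 0.6958 × 96485 = 67130 C
t = Q / I = 67130 / 1.56 = 43030 s = 12.0 h

12.0 h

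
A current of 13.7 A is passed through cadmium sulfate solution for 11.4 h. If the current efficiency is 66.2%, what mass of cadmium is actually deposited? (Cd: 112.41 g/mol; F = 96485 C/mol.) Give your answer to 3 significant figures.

217 g

Q = 13.7 × 41040 = 5.622×10^5 C
n(e⁻) = 5.622×10^5 / 96485 = 5.827 mol
Cd²⁺ + 2e⁻ → Cd, so theoretical m(Cd) = 2.914 × 112.41 = 327.6 g
Actual mass = 66.2% × 327.6 = 217 g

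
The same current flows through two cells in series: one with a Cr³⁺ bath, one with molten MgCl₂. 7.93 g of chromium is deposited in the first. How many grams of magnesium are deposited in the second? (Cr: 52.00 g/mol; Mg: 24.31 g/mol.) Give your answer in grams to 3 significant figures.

5.56 g

n(Cr) = 7.93 / 52.00 = 0.1525 mol
Cr³⁺ + 3e⁻ → Cr, so n(e⁻) = 3 × 0.1525 = 0.4575 mol
Same current for the same time ⇒ same n(e⁻) = 0.4575 mol in both cells.
Mg²⁺ + 2e⁻ → Mg, so n(Mg) = 0.4575 / 2 = 0.2288 mol
m(Mg) = 0.2288 × 24.31 = 5.56 g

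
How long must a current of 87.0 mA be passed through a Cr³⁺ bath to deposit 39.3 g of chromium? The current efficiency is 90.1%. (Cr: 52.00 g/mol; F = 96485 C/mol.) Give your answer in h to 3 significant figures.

775 h

n(Cr) = 39.3 / 52.00 = 0.7558 mol
Cr³⁺ + 3e⁻ → Cr, so n(e⁻) = 3 × 0.7558 = 2.267 mol
Q = 2.267 × 96485 / 0.901 = 2.428×10^5 C
t = Q / I = 2.428×10^5 / 0.0870 = 2.791×10^6 s = 775 h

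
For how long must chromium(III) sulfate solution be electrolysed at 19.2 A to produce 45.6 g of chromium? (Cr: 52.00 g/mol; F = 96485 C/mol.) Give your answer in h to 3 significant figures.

n(Cr) = 45.6 / 52.00 = 0.8769 mol
Cr³⁺ + 3e⁻ → Cr, so n(e⁻) = 3 × 0.8769 = 2.631 mol
Q = 2.631 × 96485 = 2.539×10^5 C
t = Q / I = 2.539×10^5 / 19.2 = 13220 s = 3.67 h

3.67 h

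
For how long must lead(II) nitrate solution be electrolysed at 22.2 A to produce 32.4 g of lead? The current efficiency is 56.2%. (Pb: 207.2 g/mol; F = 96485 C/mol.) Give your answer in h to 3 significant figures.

n(Pb) = 32.4 / 207.2 = 0.1564 mol
Pb²⁺ + 2e⁻ → Pb, so n(e⁻) = 2 × 0.1564 = 0.3128 mol
Q = 0.3128 × 96485 / 0.562 = 53700 C
t = Q / I = 53700 / 22.2 = 2419 s = 0.672 h

0.672 h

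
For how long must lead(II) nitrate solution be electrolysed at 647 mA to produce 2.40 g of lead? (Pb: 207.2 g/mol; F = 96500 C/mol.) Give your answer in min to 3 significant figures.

n(Pb) = 2.40 / 207.2 = 0.01158 mol
Pb²⁺ + 2e⁻ → Pb, so n(e⁻) = 2 × 0.01158 = 0.02316 mol
Q = 0.02316 × 96500 = 2235 C
t = Q / I = 2235 / 0.647 = 3454 s = 57.6 min

57.6 min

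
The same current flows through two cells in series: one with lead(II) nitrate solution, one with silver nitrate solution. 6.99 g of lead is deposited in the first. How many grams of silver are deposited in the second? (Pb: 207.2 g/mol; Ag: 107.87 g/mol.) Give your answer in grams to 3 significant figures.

n(Pb) = 6.99 / 207.2 = 0.03374 mol
Pb²⁺ + 2e⁻ → Pb, so n(e⁻) = 2 × 0.03374 = 0.06748 mol
In series, the same 0.06748 mol of electrons flows through the second cell.
Ag⁺ + e⁻ → Ag, so n(Ag) = 0.06748 mol
m(Ag) = 0.06748 × 107.87 = 7.28 g

7.28 g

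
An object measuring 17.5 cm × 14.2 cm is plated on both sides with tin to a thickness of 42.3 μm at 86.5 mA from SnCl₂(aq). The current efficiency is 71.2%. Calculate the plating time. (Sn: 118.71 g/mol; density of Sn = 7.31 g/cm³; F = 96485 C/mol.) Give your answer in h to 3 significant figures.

Plated area = 2 × 17.5 × 14.2 = 497.0 cm²
Volume = 497.0 × 42.3×10⁻⁴ cm = 2.102 cm³
m(Sn) = 2.102 × 7.31 = 15.37 g
n(Sn) = 15.37 / 118.71 = 0.1295 mol; n(e⁻) = 2 × 0.1295 = 0.2590 mol
Q = 0.2590 × 96485 / 0.712 = 35100 C
t = 35100 / 0.0865 = 4.058×10^5 s = 113 h

113 h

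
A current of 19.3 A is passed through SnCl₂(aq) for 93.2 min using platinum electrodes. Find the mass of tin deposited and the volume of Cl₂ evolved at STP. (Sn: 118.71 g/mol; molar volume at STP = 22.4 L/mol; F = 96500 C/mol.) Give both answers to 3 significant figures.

66.4 g Sn; 12.5 L Cl₂

Q = 19.3 × 5592 = 1.079×10^5 C; n(e⁻) = 1.079×10^5 / 96500 = 1.118 mol
Cathode: Sn²⁺ + 2e⁻ → Sn → n(Sn) = 1.118/2 = 0.5590 mol → 66.4 g
Anode: 2Cl⁻ → Cl₂ + 2e⁻ → n(Cl₂) = 1.118/2 = 0.5590 mol → 12.5 L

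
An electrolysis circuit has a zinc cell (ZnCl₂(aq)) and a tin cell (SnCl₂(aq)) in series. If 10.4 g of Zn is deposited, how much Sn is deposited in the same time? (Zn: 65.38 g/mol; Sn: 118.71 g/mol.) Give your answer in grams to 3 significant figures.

n(Zn) = 10.4 / 65.38 = 0.1591 mol
Zn²⁺ + 2e⁻ → Zn, so n(e⁻) = 2 × 0.1591 = 0.3182 mol
Same current for the same time ⇒ same n(e⁻) = 0.3182 mol in both cells.
Sn²⁺ + 2e⁻ → Sn, so n(Sn) = 0.3182 / 2 = 0.1591 mol
m(Sn) = 0.1591 × 118.71 = 18.9 g

18.9 g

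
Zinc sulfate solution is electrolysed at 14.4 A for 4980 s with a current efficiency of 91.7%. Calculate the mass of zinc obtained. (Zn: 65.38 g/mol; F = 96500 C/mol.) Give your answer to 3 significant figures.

22.3 g

Q = 14.4 × 4980 = 71710 C
n(e⁻) = 71710 / 96500 = 0.7431 mol
Zn²⁺ + 2e⁻ → Zn, so theoretical m(Zn) = 0.3716 × 65.38 = 24.30 g
Actual mass = 91.7% × 24.30 = 22.3 g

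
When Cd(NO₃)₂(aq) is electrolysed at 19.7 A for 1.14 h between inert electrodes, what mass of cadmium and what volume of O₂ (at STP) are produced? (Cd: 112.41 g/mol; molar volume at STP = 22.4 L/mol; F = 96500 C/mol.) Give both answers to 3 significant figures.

Q = 19.7 × 4104 = 80850 C; n(e⁻) = 80850 / 96500 = 0.8378 mol
Cathode: Cd²⁺ + 2e⁻ → Cd → n(Cd) = 0.8378/2 = 0.4189 mol → 47.1 g
Anode: 2H₂O → O₂ + 4H⁺ + 4e⁻ → n(O₂) = 0.8378/4 = 0.2095 mol → 4.69 L

47.1 g Cd; 4.69 L O₂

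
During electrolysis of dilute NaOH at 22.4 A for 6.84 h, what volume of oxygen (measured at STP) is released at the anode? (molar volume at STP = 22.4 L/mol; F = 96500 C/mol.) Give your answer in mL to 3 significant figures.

32000 mL

Q = 22.4 A × 24624 s = 5.516×10^5 C
n(e⁻) = Q/F = 5.516×10^5/96500 = 5.716 mol
2H₂O → O₂ + 4H⁺ + 4e⁻, so n(O₂) = 5.716 / 4 = 1.429 mol
V = 1.429 × 22.4 = 32.01 L
= 32000 mL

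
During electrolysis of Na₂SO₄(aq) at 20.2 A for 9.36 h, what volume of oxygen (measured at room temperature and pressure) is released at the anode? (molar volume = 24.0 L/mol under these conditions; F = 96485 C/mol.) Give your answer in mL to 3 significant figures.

Q = It = 20.2 × 33696 = 6.807×10^5 C
Moles of electrons = 6.807×10^5 / 96485 = 7.055 mol
2H₂O → O₂ + 4H⁺ + 4e⁻, so n(O₂) = 7.055 / 4 = 1.764 mol
V = 1.764 × 24.0 = 42.34 L
= 42300 mL

42300 mL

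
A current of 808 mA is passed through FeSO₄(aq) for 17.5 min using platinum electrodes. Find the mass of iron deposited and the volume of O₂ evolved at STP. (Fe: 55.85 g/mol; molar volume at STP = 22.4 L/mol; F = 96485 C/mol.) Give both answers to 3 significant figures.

Q = 0.808 × 1050 = 848.4 C; n(e⁻) = 848.4 / 96485 = 0.008793 mol
Cathode: Fe²⁺ + 2e⁻ → Fe → n(Fe) = 0.008793/2 = 0.004397 mol → 0.246 g
Anode: 2H₂O → O₂ + 4H⁺ + 4e⁻ → n(O₂) = 0.008793/4 = 0.002198 mol → 0.0492 L

0.246 g Fe; 0.0492 L O₂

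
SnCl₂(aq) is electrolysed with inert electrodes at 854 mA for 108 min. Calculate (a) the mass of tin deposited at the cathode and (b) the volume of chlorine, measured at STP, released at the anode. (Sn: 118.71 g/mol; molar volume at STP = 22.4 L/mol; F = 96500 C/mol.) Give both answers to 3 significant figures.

Q = 0.854 × 6480 = 5534 C; n(e⁻) = 5534 / 96500 = 0.05735 mol
Cathode: Sn²⁺ + 2e⁻ → Sn → n(Sn) = 0.05735/2 = 0.02868 mol → 3.40 g
Anode: 2Cl⁻ → Cl₂ + 2e⁻ → n(Cl₂) = 0.05735/2 = 0.02868 mol → 0.642 L

3.40 g Sn; 0.642 L Cl₂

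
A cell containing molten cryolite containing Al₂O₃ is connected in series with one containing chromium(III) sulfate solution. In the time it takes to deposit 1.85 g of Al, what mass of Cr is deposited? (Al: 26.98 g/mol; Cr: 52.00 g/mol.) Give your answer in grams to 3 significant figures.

3.57 g

n(Al) = 1.85 / 26.98 = 0.06857 mol
Al³⁺ + 3e⁻ → Al, so n(e⁻) = 3 × 0.06857 = 0.2057 mol
The cells are in series, so the same charge (and hence the same n(e⁻) = 0.2057 mol) passes through both.
Cr³⁺ + 3e⁻ → Cr, so n(Cr) = 0.2057 / 3 = 0.06857 mol
m(Cr) = 0.06857 × 52.00 = 3.57 g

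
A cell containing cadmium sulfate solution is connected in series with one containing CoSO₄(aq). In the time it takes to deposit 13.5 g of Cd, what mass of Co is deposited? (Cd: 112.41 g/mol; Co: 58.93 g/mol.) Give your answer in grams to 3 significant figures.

n(Cd) = 13.5 / 112.41 = 0.1201 mol
Cd²⁺ + 2e⁻ → Cd, so n(e⁻) = 2 × 0.1201 = 0.2402 mol
Same current for the same time ⇒ same n(e⁻) = 0.2402 mol in both cells.
Co²⁺ + 2e⁻ → Co, so n(Co) = 0.2402 / 2 = 0.1201 mol
m(Co) = 0.1201 × 58.93 = 7.08 g

7.08 g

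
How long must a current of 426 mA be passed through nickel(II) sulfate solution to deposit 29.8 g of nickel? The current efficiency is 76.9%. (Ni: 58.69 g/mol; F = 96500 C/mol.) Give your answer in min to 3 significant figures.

4990 min

n(Ni) = 29.8 / 58.69 = 0.5078 mol
Ni²⁺ + 2e⁻ → Ni, so n(e⁻) = 2 × 0.5078 = 1.016 mol
Q = 1.016 × 96500 / 0.769 = 1.275×10^5 C
t = Q / I = 1.275×10^5 / 0.426 = 2.993×10^5 s = 4990 min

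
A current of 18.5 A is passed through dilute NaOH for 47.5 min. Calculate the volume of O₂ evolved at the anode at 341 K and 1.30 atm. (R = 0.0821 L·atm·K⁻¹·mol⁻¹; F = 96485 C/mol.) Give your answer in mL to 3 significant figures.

2940 mL

Charge passed = 18.5 × 2850 = 52730 C
n(e⁻) = 52730 / 96485 = 0.5465 mol
2H₂O → O₂ + 4H⁺ + 4e⁻, so n(O₂) = 0.5465 / 4 = 0.1366 mol
V = nRT/P = 0.1366 × 0.0821 × 341 / 1.30 = 2.942 L
= 2940 mL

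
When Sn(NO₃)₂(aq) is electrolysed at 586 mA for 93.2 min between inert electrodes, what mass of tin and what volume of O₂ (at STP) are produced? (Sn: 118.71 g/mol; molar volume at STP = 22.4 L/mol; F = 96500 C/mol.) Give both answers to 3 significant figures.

Q = 0.586 × 5592 = 3277 C; n(e⁻) = 3277 / 96500 = 0.03396 mol
Cathode: Sn²⁺ + 2e⁻ → Sn → n(Sn) = 0.03396/2 = 0.01698 mol → 2.02 g
Anode: 2H₂O → O₂ + 4H⁺ + 4e⁻ → n(O₂) = 0.03396/4 = 0.008490 mol → 0.190 L

2.02 g Sn; 0.190 L O₂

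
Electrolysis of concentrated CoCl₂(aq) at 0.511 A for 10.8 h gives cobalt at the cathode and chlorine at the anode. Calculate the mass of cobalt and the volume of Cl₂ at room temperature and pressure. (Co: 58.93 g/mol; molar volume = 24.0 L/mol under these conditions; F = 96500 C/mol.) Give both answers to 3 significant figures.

Q = 0.511 × 38880 = 19870 C; n(e⁻) = 19870 / 96500 = 0.2059 mol
Cathode: Co²⁺ + 2e⁻ → Co → n(Co) = 0.2059/2 = 0.1030 mol → 6.07 g
Anode: 2Cl⁻ → Cl₂ + 2e⁻ → n(Cl₂) = 0.2059/2 = 0.1030 mol → 2.47 L

6.07 g Co; 2.47 L Cl₂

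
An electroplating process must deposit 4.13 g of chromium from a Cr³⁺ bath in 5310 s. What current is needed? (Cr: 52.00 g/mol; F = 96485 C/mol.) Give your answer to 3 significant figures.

n(Cr) = 4.13 / 52.00 = 0.07942 mol
Cr³⁺ + 3e⁻ → Cr, so n(e⁻) = 3 × 0.07942 = 0.2383 mol
Q = 0.2383 × 96485 = 22990 C
I = Q / t = 22990 / 5310 s = 4.33 A

4.33 A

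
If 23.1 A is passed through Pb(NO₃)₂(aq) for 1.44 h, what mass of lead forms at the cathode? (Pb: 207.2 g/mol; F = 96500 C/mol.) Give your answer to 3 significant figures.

Q = 23.1 A × 5184 s = 1.198×10^5 C
Moles of electrons = 1.198×10^5 / 96500 = 1.241 mol
Pb²⁺ + 2e⁻ → Pb, so n(Pb) = 1.241 / 2 = 0.6205 mol
m = 0.6205 × 207.2 = 129 g

129 g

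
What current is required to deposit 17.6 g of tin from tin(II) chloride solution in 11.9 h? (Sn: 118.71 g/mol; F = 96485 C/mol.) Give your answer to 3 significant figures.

0.668 A

n(Sn) = 17.6 / 118.71 = 0.1483 mol
Sn²⁺ + 2e⁻ → Sn, so n(e⁻) = 2 × 0.1483 = 0.2966 mol
Q = 0.2966 × 96485 = 28620 C
I = Q / t = 28620 / 42840 s = 0.668 A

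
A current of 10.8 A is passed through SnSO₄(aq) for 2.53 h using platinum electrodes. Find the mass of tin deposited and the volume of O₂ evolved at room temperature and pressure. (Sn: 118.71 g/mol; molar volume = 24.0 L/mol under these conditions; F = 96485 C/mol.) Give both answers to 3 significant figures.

Q = 10.8 × 9108 = 98370 C; n(e⁻) = 98370 / 96485 = 1.020 mol
Cathode: Sn²⁺ + 2e⁻ → Sn → n(Sn) = 1.020/2 = 0.5100 mol → 60.5 g
Anode: 2H₂O → O₂ + 4H⁺ + 4e⁻ → n(O₂) = 1.020/4 = 0.2550 mol → 6.12 L

60.5 g Sn; 6.12 L O₂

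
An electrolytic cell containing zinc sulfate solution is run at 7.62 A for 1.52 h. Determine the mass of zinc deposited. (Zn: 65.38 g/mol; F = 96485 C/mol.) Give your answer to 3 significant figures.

14.1 g

Q = 7.62 A × 5472 s = 41700 C
Moles of electrons = 41700 / 96485 = 0.4322 mol
Zn²⁺ + 2e⁻ → Zn, so n(Zn) = 0.4322 / 2 = 0.2161 mol
m = 0.2161 × 65.38 = 14.1 g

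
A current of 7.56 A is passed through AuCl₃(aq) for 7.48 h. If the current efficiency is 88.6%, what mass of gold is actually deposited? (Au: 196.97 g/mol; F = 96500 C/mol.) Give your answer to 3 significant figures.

Q = 7.56 × 26928 = 2.036×10^5 C
n(e⁻) = 2.036×10^5 / 96500 = 2.110 mol
Au³⁺ + 3e⁻ → Au, so theoretical m(Au) = 0.7033 × 196.97 = 138.5 g
Actual mass = 88.6% × 138.5 = 123 g

123 g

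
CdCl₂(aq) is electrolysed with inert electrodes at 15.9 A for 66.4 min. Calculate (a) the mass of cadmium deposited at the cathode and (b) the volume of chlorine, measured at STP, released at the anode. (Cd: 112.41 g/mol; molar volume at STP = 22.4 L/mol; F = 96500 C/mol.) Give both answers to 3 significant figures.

Q = 15.9 × 3984 = 63350 C; n(e⁻) = 63350 / 96500 = 0.6565 mol
Cathode: Cd²⁺ + 2e⁻ → Cd → n(Cd) = 0.6565/2 = 0.3283 mol → 36.9 g
Anode: 2Cl⁻ → Cl₂ + 2e⁻ → n(Cl₂) = 0.6565/2 = 0.3283 mol → 7.35 L

36.9 g Cd; 7.35 L Cl₂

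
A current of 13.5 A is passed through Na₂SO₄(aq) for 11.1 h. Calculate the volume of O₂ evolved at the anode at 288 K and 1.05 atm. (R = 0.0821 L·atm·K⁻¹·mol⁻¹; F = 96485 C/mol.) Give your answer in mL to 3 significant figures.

31500 mL

Q = It = 13.5 × 39960 = 5.395×10^5 C
Moles of electrons = 5.395×10^5 / 96485 = 5.592 mol
2H₂O → O₂ + 4H⁺ + 4e⁻, so n(O₂) = 5.592 / 4 = 1.398 mol
V = nRT/P = 1.398 × 0.0821 × 288 / 1.05 = 31.48 L
= 31500 mL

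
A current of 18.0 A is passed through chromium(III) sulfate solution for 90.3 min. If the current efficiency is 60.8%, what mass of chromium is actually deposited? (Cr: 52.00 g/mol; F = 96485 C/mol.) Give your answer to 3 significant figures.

Q = 18.0 × 5418 = 97520 C
n(e⁻) = 97520 / 96485 = 1.011 mol
Cr³⁺ + 3e⁻ → Cr, so theoretical m(Cr) = 0.3370 × 52.00 = 17.52 g
Actual mass = 60.8% × 17.52 = 10.7 g

10.7 g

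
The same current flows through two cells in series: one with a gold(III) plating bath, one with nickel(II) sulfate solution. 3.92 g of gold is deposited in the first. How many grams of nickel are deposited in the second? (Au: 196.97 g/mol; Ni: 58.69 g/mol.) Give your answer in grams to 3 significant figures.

1.75 g

n(Au) = 3.92 / 196.97 = 0.01990 mol
Au³⁺ + 3e⁻ → Au, so n(e⁻) = 3 × 0.01990 = 0.05970 mol
Since the cells are in series, n(e⁻) in the Ni cell is also 0.05970 mol.
Ni²⁺ + 2e⁻ → Ni, so n(Ni) = 0.05970 / 2 = 0.02985 mol
m(Ni) = 0.02985 × 58.69 = 1.75 g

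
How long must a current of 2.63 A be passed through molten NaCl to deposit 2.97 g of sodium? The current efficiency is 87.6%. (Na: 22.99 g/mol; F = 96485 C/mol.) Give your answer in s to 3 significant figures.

n(Na) = 2.97 / 22.99 = 0.1292 mol
Na⁺ + e⁻ → Na, so n(e⁻) = 0.1292 mol
Q = 0.1292 × 96485 / 0.876 = 14230 C
t = Q / I = 14230 / 2.63 = 5411 s

5410 s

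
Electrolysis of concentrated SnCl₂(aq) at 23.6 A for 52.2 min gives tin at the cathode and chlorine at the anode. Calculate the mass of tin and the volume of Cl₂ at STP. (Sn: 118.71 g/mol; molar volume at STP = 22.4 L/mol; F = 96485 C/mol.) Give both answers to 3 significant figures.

45.5 g Sn; 8.58 L Cl₂

Q = 23.6 × 3132 = 73920 C; n(e⁻) = 73920 / 96485 = 0.7661 mol
Cathode: Sn²⁺ + 2e⁻ → Sn → n(Sn) = 0.7661/2 = 0.3831 mol → 45.5 g
Anode: 2Cl⁻ → Cl₂ + 2e⁻ → n(Cl₂) = 0.7661/2 = 0.3831 mol → 8.58 L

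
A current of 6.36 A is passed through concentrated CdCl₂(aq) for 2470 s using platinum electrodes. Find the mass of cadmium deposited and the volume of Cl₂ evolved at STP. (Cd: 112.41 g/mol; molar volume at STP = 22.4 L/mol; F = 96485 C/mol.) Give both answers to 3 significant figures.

Q = 6.36 × 2470 = 15710 C; n(e⁻) = 15710 / 96485 = 0.1628 mol
Cathode: Cd²⁺ + 2e⁻ → Cd → n(Cd) = 0.1628/2 = 0.08140 mol → 9.15 g
Anode: 2Cl⁻ → Cl₂ + 2e⁻ → n(Cl₂) = 0.1628/2 = 0.08140 mol → 1.82 L

9.15 g Cd; 1.82 L Cl₂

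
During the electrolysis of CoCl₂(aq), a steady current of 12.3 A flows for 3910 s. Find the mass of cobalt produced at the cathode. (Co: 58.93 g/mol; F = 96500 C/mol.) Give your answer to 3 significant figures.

14.7 g

Q = 12.3 A × 3910 s = 48090 C
Moles of electrons = 48090 / 96500 = 0.4983 mol
Co²⁺ + 2e⁻ → Co, so n(Co) = 0.4983 / 2 = 0.2492 mol
m = 0.2492 × 58.93 = 14.7 g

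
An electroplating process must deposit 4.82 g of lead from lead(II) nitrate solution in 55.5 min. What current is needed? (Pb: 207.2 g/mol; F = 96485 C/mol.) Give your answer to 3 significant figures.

1.35 A

n(Pb) = 4.82 / 207.2 = 0.02326 mol
Pb²⁺ + 2e⁻ → Pb, so n(e⁻) = 2 × 0.02326 = 0.04652 mol
Q = 0.04652 × 96485 = 4488 C
I = Q / t = 4488 / 3330 s = 1.35 A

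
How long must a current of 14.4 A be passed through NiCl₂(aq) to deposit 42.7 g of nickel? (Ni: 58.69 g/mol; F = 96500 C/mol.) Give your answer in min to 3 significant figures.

163 min

n(Ni) = 42.7 / 58.69 = 0.7276 mol
Ni²⁺ + 2e⁻ → Ni, so n(e⁻) = 2 × 0.7276 = 1.455 mol
Q = 1.455 × 96500 = 1.404×10^5 C
t = Q / I = 1.404×10^5 / 14.4 = 9750 s = 163 min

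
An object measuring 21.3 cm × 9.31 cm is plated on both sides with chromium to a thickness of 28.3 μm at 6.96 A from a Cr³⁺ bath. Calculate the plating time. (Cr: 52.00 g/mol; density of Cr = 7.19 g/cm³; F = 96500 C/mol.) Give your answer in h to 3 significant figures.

Plated area = 2 × 21.3 × 9.31 = 396.6 cm²
Volume = 396.6 × 28.3×10⁻⁴ cm = 1.122 cm³
m(Cr) = 1.122 × 7.19 = 8.067 g
n(Cr) = 8.067 / 52.00 = 0.1551 mol; n(e⁻) = 3 × 0.1551 = 0.4653 mol
Q = 0.4653 × 96500 = 44900 C
t = 44900 / 6.96 = 6451 s = 1.79 h

1.79 h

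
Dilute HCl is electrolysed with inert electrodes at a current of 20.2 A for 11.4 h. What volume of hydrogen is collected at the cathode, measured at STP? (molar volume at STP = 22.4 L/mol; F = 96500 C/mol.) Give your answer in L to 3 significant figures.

Q = 20.2 A × 41040 s = 8.290×10^5 C
n(e⁻) = Q/F = 8.290×10^5/96500 = 8.591 mol
2H⁺ + 2e⁻ → H₂, so n(H₂) = 8.591 / 2 = 4.296 mol
V = 4.296 × 22.4 = 96.23 L

96.2 L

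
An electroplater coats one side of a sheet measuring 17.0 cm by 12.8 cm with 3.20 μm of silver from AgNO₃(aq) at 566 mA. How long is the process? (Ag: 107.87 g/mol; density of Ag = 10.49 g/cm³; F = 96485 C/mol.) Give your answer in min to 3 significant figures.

Plated area = 17.0 × 12.8 = 217.6 cm²
Volume = 217.6 × 3.20×10⁻⁴ cm = 0.06963 cm³
m(Ag) = 0.06963 × 10.49 = 0.7304 g
n(Ag) = 0.7304 / 107.87 = 0.006771 mol; n(e⁻) = 0.006771 mol
Q = 0.006771 × 96485 = 653.3 C
t = 653.3 / 0.566 = 1154 s = 19.2 min

19.2 min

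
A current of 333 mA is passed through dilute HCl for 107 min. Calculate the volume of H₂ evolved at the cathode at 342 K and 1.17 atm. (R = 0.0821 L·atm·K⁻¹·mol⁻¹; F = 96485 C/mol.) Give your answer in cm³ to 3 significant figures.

266 cm³

Q = It = 0.333 × 6420 = 2138 C
Moles of electrons = 2138 / 96485 = 0.02216 mol
2H⁺ + 2e⁻ → H₂, so n(H₂) = 0.02216 / 2 = 0.01108 mol
V = nRT/P = 0.01108 × 0.0821 × 342 / 1.17 = 0.2659 L
= 266 cm³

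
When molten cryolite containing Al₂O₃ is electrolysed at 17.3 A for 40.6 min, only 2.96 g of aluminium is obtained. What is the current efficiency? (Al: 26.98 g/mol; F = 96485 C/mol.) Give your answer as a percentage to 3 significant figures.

Q = 17.3 × 2436 = 42140 C
n(e⁻) = 42140 / 96485 = 0.4368 mol
Al³⁺ + 3e⁻ → Al, so theoretical n(Al) = 0.1456 mol → 3.928 g
Efficiency = 2.96 / 3.928 = 0.7536 = 75.4%

75.4%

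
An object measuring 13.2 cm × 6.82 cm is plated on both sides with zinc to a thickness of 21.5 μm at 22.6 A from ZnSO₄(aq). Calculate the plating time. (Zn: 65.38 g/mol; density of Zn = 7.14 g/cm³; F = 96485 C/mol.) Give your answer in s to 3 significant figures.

361 s

Plated area = 2 × 13.2 × 6.82 = 180.0 cm²
Volume = 180.0 × 21.5×10⁻⁴ cm = 0.3870 cm³
m(Zn) = 0.3870 × 7.14 = 2.763 g
n(Zn) = 2.763 / 65.38 = 0.04226 mol; n(e⁻) = 2 × 0.04226 = 0.08452 mol
Q = 0.08452 × 96485 = 8155 C
t = 8155 / 22.6 = 360.8 s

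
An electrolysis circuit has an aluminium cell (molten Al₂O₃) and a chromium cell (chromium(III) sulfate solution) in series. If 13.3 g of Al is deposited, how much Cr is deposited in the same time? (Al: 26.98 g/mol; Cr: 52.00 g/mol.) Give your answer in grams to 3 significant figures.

n(Al) = 13.3 / 26.98 = 0.4930 mol
Al³⁺ + 3e⁻ → Al, so n(e⁻) = 3 × 0.4930 = 1.479 mol
Since the cells are in series, n(e⁻) in the Cr cell is also 1.479 mol.
Cr³⁺ + 3e⁻ → Cr, so n(Cr) = 1.479 / 3 = 0.4930 mol
m(Cr) = 0.4930 × 52.00 = 25.6 g

25.6 g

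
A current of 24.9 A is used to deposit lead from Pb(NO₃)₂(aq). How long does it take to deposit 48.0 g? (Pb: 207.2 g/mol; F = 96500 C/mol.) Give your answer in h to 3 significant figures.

n(Pb) = 48.0 / 207.2 = 0.2317 mol
Pb²⁺ + 2e⁻ → Pb, so n(e⁻) = 2 × 0.2317 = 0.4634 mol
Q = 0.4634 × 96500 = 44720 C
t = Q / I = 44720 / 24.9 = 1796 s = 0.499 h

0.499 h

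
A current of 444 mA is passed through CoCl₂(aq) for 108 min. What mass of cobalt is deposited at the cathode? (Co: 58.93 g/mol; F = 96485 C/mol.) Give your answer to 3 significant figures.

0.879 g

Q = It = 0.444 × 6480 = 2877 C
n(e⁻) = Q/F = 2877/96485 = 0.02982 mol
Co²⁺ + 2e⁻ → Co, so n(Co) = 0.02982 / 2 = 0.01491 mol
m = 0.01491 × 58.93 = 0.879 g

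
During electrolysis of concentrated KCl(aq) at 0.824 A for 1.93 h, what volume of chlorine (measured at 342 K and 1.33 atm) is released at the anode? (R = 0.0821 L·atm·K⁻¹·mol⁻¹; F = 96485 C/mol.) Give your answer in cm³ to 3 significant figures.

626 cm³

Q = 0.824 A × 6948 s = 5725 C
n(e⁻) = 5725 / 96485 = 0.05934 mol
2Cl⁻ → Cl₂ + 2e⁻, so n(Cl₂) = 0.05934 / 2 = 0.02967 mol
V = nRT/P = 0.02967 × 0.0821 × 342 / 1.33 = 0.6264 L
= 626 cm³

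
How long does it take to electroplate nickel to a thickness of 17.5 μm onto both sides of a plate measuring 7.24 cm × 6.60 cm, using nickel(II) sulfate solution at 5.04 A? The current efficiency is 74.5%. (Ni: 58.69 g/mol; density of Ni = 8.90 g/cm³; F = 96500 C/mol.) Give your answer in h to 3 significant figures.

0.362 h

Plated area = 2 × 7.24 × 6.60 = 95.57 cm²
Volume = 95.57 × 17.5×10⁻⁴ cm = 0.1672 cm³
m(Ni) = 0.1672 × 8.90 = 1.488 g
n(Ni) = 1.488 / 58.69 = 0.02535 mol; n(e⁻) = 2 × 0.02535 = 0.05070 mol
Q = 0.05070 × 96500 / 0.745 = 6567 C
t = 6567 / 5.04 = 1303 s = 0.362 h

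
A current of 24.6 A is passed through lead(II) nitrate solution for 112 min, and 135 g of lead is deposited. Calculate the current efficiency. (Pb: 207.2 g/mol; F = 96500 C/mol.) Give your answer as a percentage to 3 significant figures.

Q = 24.6 × 6720 = 1.653×10^5 C
n(e⁻) = 1.653×10^5 / 96500 = 1.713 mol
Pb²⁺ + 2e⁻ → Pb, so theoretical n(Pb) = 0.8565 mol → 177.5 g
Efficiency = 135 / 177.5 = 0.7606 = 76.1%

76.1%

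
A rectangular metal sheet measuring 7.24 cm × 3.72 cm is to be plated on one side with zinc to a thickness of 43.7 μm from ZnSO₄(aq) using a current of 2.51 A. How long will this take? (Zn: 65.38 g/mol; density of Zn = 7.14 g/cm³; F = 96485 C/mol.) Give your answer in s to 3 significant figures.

Plated area = 7.24 × 3.72 = 26.93 cm²
Volume = 26.93 × 43.7×10⁻⁴ cm = 0.1177 cm³
m(Zn) = 0.1177 × 7.14 = 0.8404 g
n(Zn) = 0.8404 / 65.38 = 0.01285 mol; n(e⁻) = 2 × 0.01285 = 0.02570 mol
Q = 0.02570 × 96485 = 2480 C
t = 2480 / 2.51 = 988.0 s

988 s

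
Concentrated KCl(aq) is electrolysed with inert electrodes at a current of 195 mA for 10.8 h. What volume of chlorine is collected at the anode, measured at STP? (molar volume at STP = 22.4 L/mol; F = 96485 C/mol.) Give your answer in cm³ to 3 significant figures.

Charge passed = 0.195 × 38880 = 7582 C
Moles of electrons = 7582 / 96485 = 0.07858 mol
2Cl⁻ → Cl₂ + 2e⁻, so n(Cl₂) = 0.07858 / 2 = 0.03929 mol
V = 0.03929 × 22.4 = 0.8801 L
= 880 cm³

880 cm³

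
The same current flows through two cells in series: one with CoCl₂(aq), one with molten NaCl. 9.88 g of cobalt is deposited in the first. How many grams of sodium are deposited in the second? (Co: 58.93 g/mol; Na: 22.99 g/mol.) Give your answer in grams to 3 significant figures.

7.71 g

n(Co) = 9.88 / 58.93 = 0.1677 mol
Co²⁺ + 2e⁻ → Co, so n(e⁻) = 2 × 0.1677 = 0.3354 mol
The cells are in series, so the same charge (and hence the same n(e⁻) = 0.3354 mol) passes through both.
Na⁺ + e⁻ → Na, so n(Na) = 0.3354 mol
m(Na) = 0.3354 × 22.99 = 7.71 g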